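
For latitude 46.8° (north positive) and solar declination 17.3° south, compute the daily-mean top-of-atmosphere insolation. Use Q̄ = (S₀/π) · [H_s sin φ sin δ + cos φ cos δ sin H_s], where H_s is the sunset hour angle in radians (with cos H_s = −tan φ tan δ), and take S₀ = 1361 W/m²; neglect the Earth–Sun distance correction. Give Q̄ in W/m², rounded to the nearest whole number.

The sunset hour angle satisfies cos H_s = −tan φ tan δ = 0.3317, giving H_s = 70.63°. In radians, H_s = 1.2327.
H_s sin φ sin δ = 1.2327 × 0.7290 × -0.2974 = -0.2673.
cos φ cos δ sin H_s = 0.6845 × 0.9548 × 0.9434 = 0.6166.
Q̄ = (1361/π) × (-0.2673 + 0.6166) = 433.22 × 0.3493 = 151.32 W/m².

151 W/m²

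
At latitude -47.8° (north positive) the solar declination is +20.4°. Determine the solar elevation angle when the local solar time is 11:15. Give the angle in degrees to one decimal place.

21.1°

Hour angle H = 15° × (11.25 − 12) = -11.25°.
cos θ_z = sin(-47.8°) sin(20.4°) + cos(-47.8°) cos(20.4°) cos(-11.25°) = -0.2582 + 0.6175 = 0.3593.
θ_z = arccos(0.3593) = 68.94°, so the elevation is 90° − 68.94° = 21.06°.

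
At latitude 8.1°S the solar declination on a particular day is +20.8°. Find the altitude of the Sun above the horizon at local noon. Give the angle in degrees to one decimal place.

At local solar noon the hour angle is zero, so the elevation is 90° − |φ − δ| = 90° − |-8.1° − (20.8°)| = 90° − 28.9° = 61.1°.

61.1°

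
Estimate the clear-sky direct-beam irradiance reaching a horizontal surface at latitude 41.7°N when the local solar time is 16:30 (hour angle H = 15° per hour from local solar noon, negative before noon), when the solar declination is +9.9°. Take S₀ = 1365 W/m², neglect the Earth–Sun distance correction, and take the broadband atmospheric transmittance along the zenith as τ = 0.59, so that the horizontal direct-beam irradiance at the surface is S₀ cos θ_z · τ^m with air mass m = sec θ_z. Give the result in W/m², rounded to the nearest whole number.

Hour angle H = 15° × (16.5 − 12) = 67.50°.
cos θ_z = sin φ sin δ + cos φ cos δ cos H = (0.6652)(0.1719) + (0.7466)(0.9851)(0.3827) = 0.3958.
Air mass m = 1/cos θ_z = 1/0.3958 = 2.527; τ^m = 0.59^2.527 = 0.2636.
Surface direct beam = 1365 × 0.3958 × 0.2636 = 142.41 W/m².

142 W/m²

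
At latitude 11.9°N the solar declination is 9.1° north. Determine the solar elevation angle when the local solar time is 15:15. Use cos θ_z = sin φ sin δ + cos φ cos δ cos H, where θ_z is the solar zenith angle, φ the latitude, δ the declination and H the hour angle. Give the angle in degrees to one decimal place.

42.0°

Hour angle H = 15° × (15.25 − 12) = 48.75°.
cos θ_z = sin φ sin δ + cos φ cos δ cos H = (0.2062)(0.1582) + (0.9785)(0.9874)(0.6593) = 0.6696.
θ_z = arccos(0.6696) = 47.96°, so the elevation is 90° − 47.96° = 42.04°.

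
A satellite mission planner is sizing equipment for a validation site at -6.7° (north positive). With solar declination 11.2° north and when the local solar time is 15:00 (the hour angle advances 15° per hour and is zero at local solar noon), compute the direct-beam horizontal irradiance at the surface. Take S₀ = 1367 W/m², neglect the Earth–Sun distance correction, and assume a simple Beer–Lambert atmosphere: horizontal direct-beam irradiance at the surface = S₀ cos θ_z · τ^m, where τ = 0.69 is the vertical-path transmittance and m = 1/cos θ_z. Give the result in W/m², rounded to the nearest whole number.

522 W/m²

Hour angle H = 15° × (15 − 12) = 45.00°.
With φ = -6.7°, δ = 11.2°, H = 45.00°: sin φ sin δ = -0.0227, cos φ cos δ cos H = 0.6889, so cos θ_z = 0.6662.
Air mass m = 1/cos θ_z = 1/0.6662 = 1.501; τ^m = 0.69^1.501 = 0.5729.
Surface direct beam = 1367 × 0.6662 × 0.5729 = 521.74 W/m².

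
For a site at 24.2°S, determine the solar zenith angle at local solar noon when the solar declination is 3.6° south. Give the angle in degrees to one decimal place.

At local solar noon the hour angle is zero, so the zenith angle is |φ − δ| = |-24.2° − (-3.6°)| = 20.6°.

20.6°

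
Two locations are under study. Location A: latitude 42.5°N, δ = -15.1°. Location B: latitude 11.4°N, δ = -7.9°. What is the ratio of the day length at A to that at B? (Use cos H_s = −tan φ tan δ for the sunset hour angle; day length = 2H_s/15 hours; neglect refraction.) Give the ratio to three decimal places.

A: H_s = arccos(−tan 42.5° · tan -15.1°) = 75.69°, so 2H_s/15 = 10.0920 h.
B: H_s = arccos(−tan 11.4° · tan -7.9°) = 88.40°, so 2H_s/15 = 11.7867 h.
Ratio A/B = 10.0920 / 11.7867 = 0.8562.

0.856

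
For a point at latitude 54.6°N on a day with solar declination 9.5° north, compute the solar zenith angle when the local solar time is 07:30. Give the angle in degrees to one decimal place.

Hour angle H = 15° × (7.5 − 12) = -67.50°.
With φ = 54.6°, δ = 9.5°, H = -67.50°: sin φ sin δ = 0.1345, cos φ cos δ cos H = 0.2186, so cos θ_z = 0.3531.
θ_z = arccos(0.3531) = 69.32°.

69.3°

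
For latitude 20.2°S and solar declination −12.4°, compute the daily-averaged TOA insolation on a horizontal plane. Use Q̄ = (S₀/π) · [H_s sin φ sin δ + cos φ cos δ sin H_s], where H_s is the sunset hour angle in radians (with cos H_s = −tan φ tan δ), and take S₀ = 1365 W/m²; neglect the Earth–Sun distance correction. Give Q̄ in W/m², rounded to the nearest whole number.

cos H_s = −tan(-20.2°) · tan(-12.4°) = -0.0809, so H_s = arccos(-0.0809) = 94.64°. In radians, H_s = 1.6518.
H_s sin φ sin δ = 1.6518 × -0.3453 × -0.2147 = 0.1225.
cos φ cos δ sin H_s = 0.9385 × 0.9767 × 0.9967 = 0.9136.
Q̄ = (1365/π) × (0.1225 + 0.9136) = 434.49 × 1.0361 = 450.18 W/m².

450 W/m²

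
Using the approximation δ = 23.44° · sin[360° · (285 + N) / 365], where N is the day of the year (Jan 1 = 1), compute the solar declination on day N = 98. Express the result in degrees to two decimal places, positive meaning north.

+7.15°

360 × (285 + 98) / 365 = 377.753°; sin(377.753°) = 0.3049.
δ = 23.44 × 0.3049 = 7.147° ≈ +7.15°.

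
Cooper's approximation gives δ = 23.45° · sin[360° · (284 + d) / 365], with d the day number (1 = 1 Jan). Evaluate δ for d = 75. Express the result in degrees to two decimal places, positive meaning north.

360 × (284 + 75) / 365 = 354.082°; sin(354.082°) = -0.1031.
δ = 23.45 × -0.1031 = -2.418° ≈ -2.42°.

-2.42°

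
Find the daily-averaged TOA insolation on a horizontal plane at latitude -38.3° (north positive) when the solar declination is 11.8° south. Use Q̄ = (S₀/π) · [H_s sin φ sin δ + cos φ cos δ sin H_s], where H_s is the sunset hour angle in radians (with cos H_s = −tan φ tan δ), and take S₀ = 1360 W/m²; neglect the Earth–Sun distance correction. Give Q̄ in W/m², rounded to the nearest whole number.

423 W/m²

The sunset hour angle satisfies cos H_s = −tan φ tan δ = -0.1650, giving H_s = 99.50°. In radians, H_s = 1.7366.
H_s sin φ sin δ = 1.7366 × -0.6198 × -0.2045 = 0.2201.
cos φ cos δ sin H_s = 0.7848 × 0.9789 × 0.9863 = 0.7577.
Q̄ = (1360/π) × (0.2201 + 0.7577) = 432.90 × 0.9778 = 423.29 W/m².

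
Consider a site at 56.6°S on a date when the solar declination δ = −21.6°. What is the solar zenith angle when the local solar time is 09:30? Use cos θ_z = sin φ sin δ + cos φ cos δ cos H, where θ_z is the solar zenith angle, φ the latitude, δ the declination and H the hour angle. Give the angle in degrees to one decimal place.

44.5°

Hour angle H = 15° × (9.5 − 12) = -37.50°.
cos θ_z = sin(-56.6°) sin(-21.6°) + cos(-56.6°) cos(-21.6°) cos(-37.50°) = 0.3073 + 0.4061 = 0.7134.
θ_z = arccos(0.7134) = 44.49°.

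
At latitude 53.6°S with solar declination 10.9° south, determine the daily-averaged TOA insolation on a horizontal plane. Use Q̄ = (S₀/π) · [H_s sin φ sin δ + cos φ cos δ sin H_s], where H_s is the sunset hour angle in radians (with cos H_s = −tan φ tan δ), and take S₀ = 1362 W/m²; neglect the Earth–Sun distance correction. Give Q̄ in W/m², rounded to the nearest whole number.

cos H_s = −tan(-53.6°) · tan(-10.9°) = -0.2612, so H_s = arccos(-0.2612) = 105.14°. In radians, H_s = 1.8350.
H_s sin φ sin δ = 1.8350 × -0.8049 × -0.1891 = 0.2793.
cos φ cos δ sin H_s = 0.5934 × 0.9820 × 0.9653 = 0.5625.
Q̄ = (1362/π) × (0.2793 + 0.5625) = 433.54 × 0.8418 = 364.95 W/m².

365 W/m²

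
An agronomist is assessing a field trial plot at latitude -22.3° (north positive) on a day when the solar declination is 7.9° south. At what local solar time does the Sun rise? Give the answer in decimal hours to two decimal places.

The sunset hour angle satisfies cos H_s = −tan φ tan δ = -0.0569, giving H_s = 93.26°.
Sunrise is at 12 − H_s/15 = 12 − 6.217 = 5.783 h local solar time.

5.78 h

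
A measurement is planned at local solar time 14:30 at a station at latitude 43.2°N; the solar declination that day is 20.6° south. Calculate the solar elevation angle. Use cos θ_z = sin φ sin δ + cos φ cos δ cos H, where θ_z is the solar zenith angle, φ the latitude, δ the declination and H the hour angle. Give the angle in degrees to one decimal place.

17.5°

Hour angle H = 15° × (14.5 − 12) = 37.50°.
With φ = 43.2°, δ = -20.6°, H = 37.50°: sin φ sin δ = -0.2409, cos φ cos δ cos H = 0.5414, so cos θ_z = 0.3005.
θ_z = arccos(0.3005) = 72.51°, so the elevation is 90° − 72.51° = 17.49°.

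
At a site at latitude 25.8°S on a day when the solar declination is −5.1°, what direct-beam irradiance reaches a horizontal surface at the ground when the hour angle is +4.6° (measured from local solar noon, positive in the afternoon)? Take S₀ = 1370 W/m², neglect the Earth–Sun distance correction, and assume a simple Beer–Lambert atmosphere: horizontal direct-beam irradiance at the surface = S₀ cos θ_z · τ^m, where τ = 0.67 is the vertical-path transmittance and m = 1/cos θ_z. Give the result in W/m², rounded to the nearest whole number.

832 W/m²

With φ = -25.8°, δ = -5.1°, H = 4.60°: sin φ sin δ = 0.0387, cos φ cos δ cos H = 0.8939, so cos θ_z = 0.9326.
Air mass m = 1/cos θ_z = 1/0.9326 = 1.072; τ^m = 0.67^1.072 = 0.6510.
Surface direct beam = 1370 × 0.9326 × 0.6510 = 831.76 W/m².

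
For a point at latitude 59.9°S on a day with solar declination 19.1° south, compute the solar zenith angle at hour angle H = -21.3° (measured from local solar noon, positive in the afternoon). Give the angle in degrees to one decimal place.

cos θ_z = sin(-59.9°) sin(-19.1°) + cos(-59.9°) cos(-19.1°) cos(-21.30°) = 0.2831 + 0.4415 = 0.7246.
θ_z = arccos(0.7246) = 43.56°.

43.6°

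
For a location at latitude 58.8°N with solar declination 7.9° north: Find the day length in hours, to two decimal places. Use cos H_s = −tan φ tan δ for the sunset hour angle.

13.77 hours

−tan φ tan δ = −(1.6512)(0.1388) = -0.2292; H_s = arccos(-0.2292) = 103.25°.
Day length = 2 H_s / 15° h⁻¹ = 206.50° / 15 = 13.767 h.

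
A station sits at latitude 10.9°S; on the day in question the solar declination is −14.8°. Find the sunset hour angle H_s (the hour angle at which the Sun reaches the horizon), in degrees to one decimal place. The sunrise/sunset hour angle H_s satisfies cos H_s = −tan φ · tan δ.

92.9°

The sunset hour angle satisfies cos H_s = −tan φ tan δ = -0.0509, giving H_s = 92.92°.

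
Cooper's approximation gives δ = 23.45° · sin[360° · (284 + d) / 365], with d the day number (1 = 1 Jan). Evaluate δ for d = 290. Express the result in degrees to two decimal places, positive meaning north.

360 × (284 + 290) / 365 = 566.137°; sin(566.137°) = -0.4405.
δ = 23.45 × -0.4405 = -10.330° ≈ -10.33°.

-10.33°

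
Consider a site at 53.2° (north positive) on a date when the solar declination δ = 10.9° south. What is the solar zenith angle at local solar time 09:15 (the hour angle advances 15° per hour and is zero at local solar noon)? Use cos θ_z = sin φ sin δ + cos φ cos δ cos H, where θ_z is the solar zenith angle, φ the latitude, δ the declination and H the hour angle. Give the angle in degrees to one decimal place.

73.1°

Hour angle H = 15° × (9.25 − 12) = -41.25°.
cos θ_z = sin φ sin δ + cos φ cos δ cos H = (0.8007)(-0.1891) + (0.5990)(0.9820)(0.7518) = 0.2908.
θ_z = arccos(0.2908) = 73.09°.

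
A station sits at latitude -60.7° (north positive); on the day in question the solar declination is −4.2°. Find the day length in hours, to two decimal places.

13.00 hours

The sunset hour angle satisfies cos H_s = −tan φ tan δ = -0.1309, giving H_s = 97.52°.
Day length = 2 H_s / 15° h⁻¹ = 195.04° / 15 = 13.003 h.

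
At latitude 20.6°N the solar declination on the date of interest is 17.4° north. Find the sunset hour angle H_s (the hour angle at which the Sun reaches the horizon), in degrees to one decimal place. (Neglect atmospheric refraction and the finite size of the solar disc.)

The sunset hour angle satisfies cos H_s = −tan φ tan δ = -0.1178, giving H_s = 96.77°.

96.8°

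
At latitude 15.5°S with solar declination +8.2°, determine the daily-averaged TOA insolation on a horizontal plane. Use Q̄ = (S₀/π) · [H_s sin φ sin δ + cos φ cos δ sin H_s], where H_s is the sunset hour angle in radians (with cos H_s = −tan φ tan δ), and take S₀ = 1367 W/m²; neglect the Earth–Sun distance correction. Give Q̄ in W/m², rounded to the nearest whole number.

−tan φ tan δ = −(-0.2773)(0.1441) = 0.0400; H_s = arccos(0.0400) = 87.71°. In radians, H_s = 1.5308.
H_s sin φ sin δ = 1.5308 × -0.2672 × 0.1426 = -0.0583.
cos φ cos δ sin H_s = 0.9636 × 0.9898 × 0.9992 = 0.9530.
Q̄ = (1367/π) × (-0.0583 + 0.9530) = 435.13 × 0.8947 = 389.31 W/m².

389 W/m²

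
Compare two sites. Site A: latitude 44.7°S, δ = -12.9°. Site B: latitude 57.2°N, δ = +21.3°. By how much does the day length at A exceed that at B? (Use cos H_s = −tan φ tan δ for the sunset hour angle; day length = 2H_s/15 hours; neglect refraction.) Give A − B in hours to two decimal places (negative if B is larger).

A: H_s = arccos(−tan -44.7° · tan -12.9°) = 103.10°, so 2H_s/15 = 13.7467 h.
B: H_s = arccos(−tan 57.2° · tan 21.3°) = 127.23°, so 2H_s/15 = 16.9640 h.
A − B = 13.7467 − 16.9640 = -3.2173 h.

-3.22 h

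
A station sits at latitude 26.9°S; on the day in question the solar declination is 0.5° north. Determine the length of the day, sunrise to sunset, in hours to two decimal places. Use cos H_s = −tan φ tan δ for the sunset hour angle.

11.97 hours

−tan φ tan δ = −(-0.5073)(0.0087) = 0.0044; H_s = arccos(0.0044) = 89.75°.
Day length = 2 H_s / 15° h⁻¹ = 179.50° / 15 = 11.967 h.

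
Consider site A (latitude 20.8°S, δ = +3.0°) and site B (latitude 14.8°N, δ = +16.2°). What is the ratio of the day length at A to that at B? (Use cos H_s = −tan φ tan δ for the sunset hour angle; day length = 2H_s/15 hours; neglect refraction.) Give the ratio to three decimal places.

0.941

A: H_s = arccos(−tan -20.8° · tan 3.0°) = 88.86°, so 2H_s/15 = 11.8480 h.
B: H_s = arccos(−tan 14.8° · tan 16.2°) = 94.40°, so 2H_s/15 = 12.5867 h.
Ratio A/B = 11.8480 / 12.5867 = 0.9413.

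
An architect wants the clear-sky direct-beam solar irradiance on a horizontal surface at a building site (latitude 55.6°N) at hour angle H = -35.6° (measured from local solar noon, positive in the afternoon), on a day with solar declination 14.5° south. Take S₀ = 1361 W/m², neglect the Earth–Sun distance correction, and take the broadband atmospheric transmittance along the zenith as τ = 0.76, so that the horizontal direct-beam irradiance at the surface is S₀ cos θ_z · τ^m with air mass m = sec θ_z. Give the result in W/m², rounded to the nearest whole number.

cos θ_z = sin φ sin δ + cos φ cos δ cos H = (0.8251)(-0.2504) + (0.5650)(0.9681)(0.8131) = 0.2381.
Air mass m = 1/cos θ_z = 1/0.2381 = 4.200; τ^m = 0.76^4.200 = 0.3158.
Surface direct beam = 1361 × 0.2381 × 0.3158 = 102.34 W/m².

102 W/m²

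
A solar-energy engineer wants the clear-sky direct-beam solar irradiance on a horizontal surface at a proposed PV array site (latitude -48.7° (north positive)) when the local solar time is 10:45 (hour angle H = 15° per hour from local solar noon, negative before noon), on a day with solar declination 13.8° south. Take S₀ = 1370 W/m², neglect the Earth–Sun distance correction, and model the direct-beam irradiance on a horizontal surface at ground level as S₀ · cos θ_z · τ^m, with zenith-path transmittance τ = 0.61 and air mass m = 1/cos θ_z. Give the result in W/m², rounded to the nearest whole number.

574 W/m²

Hour angle H = 15° × (10.75 − 12) = -18.75°.
cos θ_z = sin φ sin δ + cos φ cos δ cos H = (-0.7513)(-0.2385) + (0.6600)(0.9711)(0.9469) = 0.7861.
Air mass m = 1/cos θ_z = 1/0.7861 = 1.272; τ^m = 0.61^1.272 = 0.5333.
Surface direct beam = 1370 × 0.7861 × 0.5333 = 574.34 W/m².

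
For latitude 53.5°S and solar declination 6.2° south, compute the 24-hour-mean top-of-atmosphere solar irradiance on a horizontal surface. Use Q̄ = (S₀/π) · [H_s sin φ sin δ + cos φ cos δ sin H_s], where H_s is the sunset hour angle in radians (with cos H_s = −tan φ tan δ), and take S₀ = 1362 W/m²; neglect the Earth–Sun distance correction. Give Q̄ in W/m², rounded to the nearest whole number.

The sunset hour angle satisfies cos H_s = −tan φ tan δ = -0.1468, giving H_s = 98.44°. In radians, H_s = 1.7181.
H_s sin φ sin δ = 1.7181 × -0.8039 × -0.1080 = 0.1492.
cos φ cos δ sin H_s = 0.5948 × 0.9942 × 0.9892 = 0.5850.
Q̄ = (1362/π) × (0.1492 + 0.5850) = 433.54 × 0.7342 = 318.31 W/m².

318 W/m²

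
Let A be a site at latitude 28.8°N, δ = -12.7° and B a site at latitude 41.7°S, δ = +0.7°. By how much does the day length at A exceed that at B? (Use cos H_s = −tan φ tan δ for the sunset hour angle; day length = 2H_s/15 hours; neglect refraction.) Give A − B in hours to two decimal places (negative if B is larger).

A: H_s = arccos(−tan 28.8° · tan -12.7°) = 82.88°, so 2H_s/15 = 11.0507 h.
B: H_s = arccos(−tan -41.7° · tan 0.7°) = 89.38°, so 2H_s/15 = 11.9173 h.
A − B = 11.0507 − 11.9173 = -0.8666 h.

-0.87 h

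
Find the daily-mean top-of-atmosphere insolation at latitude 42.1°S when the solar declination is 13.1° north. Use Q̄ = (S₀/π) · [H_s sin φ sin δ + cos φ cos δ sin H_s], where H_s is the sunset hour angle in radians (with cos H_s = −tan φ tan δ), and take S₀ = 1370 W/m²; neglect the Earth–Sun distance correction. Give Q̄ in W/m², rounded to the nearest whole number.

218 W/m²

cos H_s = −tan(-42.1°) · tan(13.1°) = 0.2103, so H_s = arccos(0.2103) = 77.86°. In radians, H_s = 1.3589.
H_s sin φ sin δ = 1.3589 × -0.6704 × 0.2267 = -0.2065.
cos φ cos δ sin H_s = 0.7420 × 0.9740 × 0.9776 = 0.7065.
Q̄ = (1370/π) × (-0.2065 + 0.7065) = 436.08 × 0.5000 = 218.04 W/m².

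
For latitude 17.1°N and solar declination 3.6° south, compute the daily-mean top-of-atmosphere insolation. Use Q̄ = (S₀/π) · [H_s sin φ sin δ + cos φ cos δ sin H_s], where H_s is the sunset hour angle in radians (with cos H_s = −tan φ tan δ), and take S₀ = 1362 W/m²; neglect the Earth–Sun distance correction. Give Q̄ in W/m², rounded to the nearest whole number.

401 W/m²

cos H_s = −tan(17.1°) · tan(-3.6°) = 0.0194, so H_s = arccos(0.0194) = 88.89°. In radians, H_s = 1.5514.
H_s sin φ sin δ = 1.5514 × 0.2940 × -0.0628 = -0.0286.
cos φ cos δ sin H_s = 0.9558 × 0.9980 × 0.9998 = 0.9537.
Q̄ = (1362/π) × (-0.0286 + 0.9537) = 433.54 × 0.9251 = 401.07 W/m².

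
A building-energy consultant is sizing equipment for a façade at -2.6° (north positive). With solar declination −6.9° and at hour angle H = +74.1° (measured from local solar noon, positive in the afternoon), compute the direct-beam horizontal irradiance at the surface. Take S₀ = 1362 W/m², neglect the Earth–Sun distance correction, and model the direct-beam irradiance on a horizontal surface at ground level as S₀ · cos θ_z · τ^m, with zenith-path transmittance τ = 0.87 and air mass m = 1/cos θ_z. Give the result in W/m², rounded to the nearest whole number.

With φ = -2.6°, δ = -6.9°, H = 74.10°: sin φ sin δ = 0.0054, cos φ cos δ cos H = 0.2717, so cos θ_z = 0.2771.
Air mass m = 1/cos θ_z = 1/0.2771 = 3.609; τ^m = 0.87^3.609 = 0.6050.
Surface direct beam = 1362 × 0.2771 × 0.6050 = 228.33 W/m².

228 W/m²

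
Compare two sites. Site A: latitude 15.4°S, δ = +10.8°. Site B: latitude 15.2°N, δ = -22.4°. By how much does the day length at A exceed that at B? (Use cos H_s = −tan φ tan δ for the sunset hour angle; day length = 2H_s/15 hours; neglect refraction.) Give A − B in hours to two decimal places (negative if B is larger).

+0.46 h

A: H_s = arccos(−tan -15.4° · tan 10.8°) = 86.99°, so 2H_s/15 = 11.5987 h.
B: H_s = arccos(−tan 15.2° · tan -22.4°) = 83.57°, so 2H_s/15 = 11.1427 h.
A − B = 11.5987 − 11.1427 = 0.4560 h.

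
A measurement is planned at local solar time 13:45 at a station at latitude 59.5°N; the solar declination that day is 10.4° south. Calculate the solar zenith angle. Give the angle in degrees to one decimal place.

Hour angle H = 15° × (13.75 − 12) = 26.25°.
With φ = 59.5°, δ = -10.4°, H = 26.25°: sin φ sin δ = -0.1555, cos φ cos δ cos H = 0.4477, so cos θ_z = 0.2922.
θ_z = arccos(0.2922) = 73.01°.

73.0°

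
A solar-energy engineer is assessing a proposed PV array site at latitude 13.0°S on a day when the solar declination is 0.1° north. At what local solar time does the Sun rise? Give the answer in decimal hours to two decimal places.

6.00 h

The sunset hour angle satisfies cos H_s = −tan φ tan δ = 0.0004, giving H_s = 89.98°.
Sunrise is at 12 − H_s/15 = 12 − 5.999 = 6.001 h local solar time.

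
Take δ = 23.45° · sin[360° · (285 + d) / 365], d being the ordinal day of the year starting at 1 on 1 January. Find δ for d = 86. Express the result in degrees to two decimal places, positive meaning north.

360 × (285 + 86) / 365 = 365.918°; sin(365.918°) = 0.1031.
δ = 23.45 × 0.1031 = 2.418° ≈ +2.42°.

+2.42°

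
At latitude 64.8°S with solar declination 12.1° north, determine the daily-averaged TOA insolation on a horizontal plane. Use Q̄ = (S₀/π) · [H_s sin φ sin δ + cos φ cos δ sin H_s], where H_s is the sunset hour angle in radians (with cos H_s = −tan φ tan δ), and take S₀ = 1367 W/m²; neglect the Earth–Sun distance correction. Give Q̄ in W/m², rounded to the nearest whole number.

cos H_s = −tan(-64.8°) · tan(12.1°) = 0.4556, so H_s = arccos(0.4556) = 62.90°. In radians, H_s = 1.0978.
H_s sin φ sin δ = 1.0978 × -0.9048 × 0.2096 = -0.2082.
cos φ cos δ sin H_s = 0.4258 × 0.9778 × 0.8902 = 0.3706.
Q̄ = (1367/π) × (-0.2082 + 0.3706) = 435.13 × 0.1624 = 70.67 W/m².

71 W/m²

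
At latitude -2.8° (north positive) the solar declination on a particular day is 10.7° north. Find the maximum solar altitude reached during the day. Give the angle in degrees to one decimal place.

76.5°

At local solar noon the hour angle is zero, so the elevation is 90° − |φ − δ| = 90° − |-2.8° − (10.7°)| = 90° − 13.5° = 76.5°.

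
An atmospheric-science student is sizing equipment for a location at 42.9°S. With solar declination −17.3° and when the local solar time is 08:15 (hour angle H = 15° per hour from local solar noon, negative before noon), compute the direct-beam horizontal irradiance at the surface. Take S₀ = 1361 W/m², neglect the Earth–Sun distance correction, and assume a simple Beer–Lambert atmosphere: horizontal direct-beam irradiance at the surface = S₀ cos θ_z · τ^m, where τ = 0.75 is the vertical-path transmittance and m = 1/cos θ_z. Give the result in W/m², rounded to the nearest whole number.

494 W/m²

Hour angle H = 15° × (8.25 − 12) = -56.25°.
With φ = -42.9°, δ = -17.3°, H = -56.25°: sin φ sin δ = 0.2024, cos φ cos δ cos H = 0.3886, so cos θ_z = 0.5910.
Air mass m = 1/cos θ_z = 1/0.5910 = 1.692; τ^m = 0.75^1.692 = 0.6146.
Surface direct beam = 1361 × 0.5910 × 0.6146 = 494.35 W/m².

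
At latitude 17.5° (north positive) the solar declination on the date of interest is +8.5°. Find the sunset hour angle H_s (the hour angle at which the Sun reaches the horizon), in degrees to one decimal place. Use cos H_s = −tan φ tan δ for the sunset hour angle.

cos H_s = −tan(17.5°) · tan(8.5°) = -0.0471, so H_s = arccos(-0.0471) = 92.70°.

92.7°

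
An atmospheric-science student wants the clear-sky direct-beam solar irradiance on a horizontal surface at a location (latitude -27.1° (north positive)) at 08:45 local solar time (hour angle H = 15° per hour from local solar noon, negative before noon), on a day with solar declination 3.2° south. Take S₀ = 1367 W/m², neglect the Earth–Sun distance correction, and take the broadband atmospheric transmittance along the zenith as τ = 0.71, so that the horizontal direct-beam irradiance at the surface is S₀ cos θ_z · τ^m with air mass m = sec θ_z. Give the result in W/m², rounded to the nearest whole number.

Hour angle H = 15° × (8.75 − 12) = -48.75°.
cos θ_z = sin(-27.1°) sin(-3.2°) + cos(-27.1°) cos(-3.2°) cos(-48.75°) = 0.0254 + 0.5860 = 0.6114.
Air mass m = 1/cos θ_z = 1/0.6114 = 1.636; τ^m = 0.71^1.636 = 0.5710.
Surface direct beam = 1367 × 0.6114 × 0.5710 = 477.23 W/m².

477 W/m²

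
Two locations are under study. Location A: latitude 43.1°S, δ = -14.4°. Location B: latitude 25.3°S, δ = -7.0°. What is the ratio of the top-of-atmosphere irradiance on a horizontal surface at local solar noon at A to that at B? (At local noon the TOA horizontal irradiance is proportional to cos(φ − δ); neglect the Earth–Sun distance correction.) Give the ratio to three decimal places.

A: cos θ_z = cos(-43.1° − (-14.4°)) = 0.8771.
B: cos θ_z = cos(-25.3° − (-7.0°)) = 0.9494.
Ratio A/B = 0.8771 / 0.9494 = 0.9238.

0.924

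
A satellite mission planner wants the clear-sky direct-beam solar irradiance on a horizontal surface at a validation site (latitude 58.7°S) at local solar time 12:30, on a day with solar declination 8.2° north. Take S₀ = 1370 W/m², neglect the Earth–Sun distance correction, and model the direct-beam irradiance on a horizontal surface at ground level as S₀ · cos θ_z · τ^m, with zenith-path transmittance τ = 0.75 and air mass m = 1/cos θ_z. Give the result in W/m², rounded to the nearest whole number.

Hour angle H = 15° × (12.5 − 12) = 7.50°.
With φ = -58.7°, δ = 8.2°, H = 7.50°: sin φ sin δ = -0.1219, cos φ cos δ cos H = 0.5098, so cos θ_z = 0.3879.
Air mass m = 1/cos θ_z = 1/0.3879 = 2.578; τ^m = 0.75^2.578 = 0.4763.
Surface direct beam = 1370 × 0.3879 × 0.4763 = 253.12 W/m².

253 W/m²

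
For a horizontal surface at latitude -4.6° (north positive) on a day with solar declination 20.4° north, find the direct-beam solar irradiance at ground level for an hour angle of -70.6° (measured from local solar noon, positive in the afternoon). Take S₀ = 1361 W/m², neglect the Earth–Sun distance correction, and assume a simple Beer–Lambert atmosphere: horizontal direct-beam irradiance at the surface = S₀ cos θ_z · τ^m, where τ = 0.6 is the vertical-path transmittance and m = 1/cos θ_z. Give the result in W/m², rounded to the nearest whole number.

63 W/m²

cos θ_z = sin(-4.6°) sin(20.4°) + cos(-4.6°) cos(20.4°) cos(-70.60°) = -0.0280 + 0.3103 = 0.2823.
Air mass m = 1/cos θ_z = 1/0.2823 = 3.542; τ^m = 0.6^3.542 = 0.1638.
Surface direct beam = 1361 × 0.2823 × 0.1638 = 62.93 W/m².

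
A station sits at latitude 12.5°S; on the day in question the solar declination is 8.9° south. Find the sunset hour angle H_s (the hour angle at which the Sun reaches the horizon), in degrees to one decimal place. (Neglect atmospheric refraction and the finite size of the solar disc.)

cos H_s = −tan(-12.5°) · tan(-8.9°) = -0.0347, so H_s = arccos(-0.0347) = 91.99°.

92.0°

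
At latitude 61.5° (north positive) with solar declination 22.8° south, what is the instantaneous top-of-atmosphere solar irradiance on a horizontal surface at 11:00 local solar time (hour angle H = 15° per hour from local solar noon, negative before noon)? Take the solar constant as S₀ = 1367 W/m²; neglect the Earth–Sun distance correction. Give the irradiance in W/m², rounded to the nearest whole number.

Hour angle H = 15° × (11 − 12) = -15.00°.
cos θ_z = sin(61.5°) sin(-22.8°) + cos(61.5°) cos(-22.8°) cos(-15.00°) = -0.3406 + 0.4249 = 0.0843.
Top-of-atmosphere irradiance = S₀ cos θ_z = 1367 × 0.0843 = 115.24 W/m².

115 W/m²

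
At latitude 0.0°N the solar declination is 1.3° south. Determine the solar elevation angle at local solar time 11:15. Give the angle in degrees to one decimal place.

78.7°

Hour angle H = 15° × (11.25 − 12) = -11.25°.
With φ = 0.0°, δ = -1.3°, H = -11.25°: sin φ sin δ = 0.0000, cos φ cos δ cos H = 0.9805, so cos θ_z = 0.9805.
θ_z = arccos(0.9805) = 11.33°, so the elevation is 90° − 11.33° = 78.67°.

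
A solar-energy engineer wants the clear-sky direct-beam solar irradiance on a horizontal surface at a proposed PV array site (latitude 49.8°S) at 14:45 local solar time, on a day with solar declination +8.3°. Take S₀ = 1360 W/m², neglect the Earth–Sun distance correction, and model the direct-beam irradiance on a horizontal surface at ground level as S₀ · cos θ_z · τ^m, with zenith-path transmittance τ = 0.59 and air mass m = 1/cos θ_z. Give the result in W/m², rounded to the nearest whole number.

121 W/m²

Hour angle H = 15° × (14.75 − 12) = 41.25°.
cos θ_z = sin φ sin δ + cos φ cos δ cos H = (-0.7638)(0.1444) + (0.6455)(0.9895)(0.7518) = 0.3699.
Air mass m = 1/cos θ_z = 1/0.3699 = 2.703; τ^m = 0.59^2.703 = 0.2402.
Surface direct beam = 1360 × 0.3699 × 0.2402 = 120.84 W/m².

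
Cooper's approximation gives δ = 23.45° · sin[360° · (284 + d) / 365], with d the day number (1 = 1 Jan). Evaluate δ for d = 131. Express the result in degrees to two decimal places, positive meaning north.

360 × (284 + 131) / 365 = 409.315°; sin(409.315°) = 0.7583.
δ = 23.45 × 0.7583 = 17.782° ≈ +17.78°.

+17.78°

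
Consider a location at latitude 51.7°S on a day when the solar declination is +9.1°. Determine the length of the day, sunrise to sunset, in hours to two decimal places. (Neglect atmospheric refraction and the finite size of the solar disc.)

cos H_s = −tan(-51.7°) · tan(9.1°) = 0.2028, so H_s = arccos(0.2028) = 78.30°.
Day length = 2 H_s / 15° h⁻¹ = 156.60° / 15 = 10.440 h.

10.44 hours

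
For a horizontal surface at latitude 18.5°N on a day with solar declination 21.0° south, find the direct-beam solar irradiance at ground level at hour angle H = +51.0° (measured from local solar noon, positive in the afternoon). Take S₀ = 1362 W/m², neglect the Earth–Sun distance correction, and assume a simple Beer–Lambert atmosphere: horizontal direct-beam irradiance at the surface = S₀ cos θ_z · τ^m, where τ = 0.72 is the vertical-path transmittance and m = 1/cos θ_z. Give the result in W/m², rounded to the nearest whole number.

288 W/m²

With φ = 18.5°, δ = -21.0°, H = 51.00°: sin φ sin δ = -0.1137, cos φ cos δ cos H = 0.5572, so cos θ_z = 0.4435.
Air mass m = 1/cos θ_z = 1/0.4435 = 2.255; τ^m = 0.72^2.255 = 0.4767.
Surface direct beam = 1362 × 0.4435 × 0.4767 = 287.95 W/m².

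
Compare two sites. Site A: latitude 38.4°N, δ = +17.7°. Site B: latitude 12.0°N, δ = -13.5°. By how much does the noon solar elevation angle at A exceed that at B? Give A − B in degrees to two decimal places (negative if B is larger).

A: 90° − |38.4 − (17.7)| = 69.30°.
B: 90° − |12.0 − (-13.5)| = 64.50°.
A − B = 69.30 − 64.50 = 4.80°.

+4.80°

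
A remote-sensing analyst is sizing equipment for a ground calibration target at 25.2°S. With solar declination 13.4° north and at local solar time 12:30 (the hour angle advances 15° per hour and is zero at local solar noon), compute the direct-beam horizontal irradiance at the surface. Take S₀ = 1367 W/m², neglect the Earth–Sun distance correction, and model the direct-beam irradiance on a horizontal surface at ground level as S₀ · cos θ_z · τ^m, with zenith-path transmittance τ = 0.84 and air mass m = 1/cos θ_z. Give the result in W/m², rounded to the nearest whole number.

845 W/m²

Hour angle H = 15° × (12.5 − 12) = 7.50°.
cos θ_z = sin(-25.2°) sin(13.4°) + cos(-25.2°) cos(13.4°) cos(7.50°) = -0.0987 + 0.8727 = 0.7740.
Air mass m = 1/cos θ_z = 1/0.7740 = 1.292; τ^m = 0.84^1.292 = 0.7983.
Surface direct beam = 1367 × 0.7740 × 0.7983 = 844.65 W/m².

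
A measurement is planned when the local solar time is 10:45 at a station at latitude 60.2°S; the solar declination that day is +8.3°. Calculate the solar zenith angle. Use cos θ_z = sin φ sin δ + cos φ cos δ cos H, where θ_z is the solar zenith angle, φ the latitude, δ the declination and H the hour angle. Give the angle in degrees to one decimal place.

70.1°

Hour angle H = 15° × (10.75 − 12) = -18.75°.
cos θ_z = sin(-60.2°) sin(8.3°) + cos(-60.2°) cos(8.3°) cos(-18.75°) = -0.1253 + 0.4657 = 0.3404.
θ_z = arccos(0.3404) = 70.10°.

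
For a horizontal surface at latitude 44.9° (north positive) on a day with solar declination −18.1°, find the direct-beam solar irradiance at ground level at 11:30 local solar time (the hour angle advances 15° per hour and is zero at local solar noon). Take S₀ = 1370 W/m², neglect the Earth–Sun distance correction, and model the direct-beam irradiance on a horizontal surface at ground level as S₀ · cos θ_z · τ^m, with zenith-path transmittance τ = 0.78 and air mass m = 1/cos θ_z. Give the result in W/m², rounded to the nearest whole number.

Hour angle H = 15° × (11.5 − 12) = -7.50°.
With φ = 44.9°, δ = -18.1°, H = -7.50°: sin φ sin δ = -0.2193, cos φ cos δ cos H = 0.6675, so cos θ_z = 0.4482.
Air mass m = 1/cos θ_z = 1/0.4482 = 2.231; τ^m = 0.78^2.231 = 0.5745.
Surface direct beam = 1370 × 0.4482 × 0.5745 = 352.76 W/m².

353 W/m²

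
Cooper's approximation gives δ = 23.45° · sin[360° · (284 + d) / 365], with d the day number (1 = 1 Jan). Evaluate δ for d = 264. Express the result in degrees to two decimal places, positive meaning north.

-0.20°

360 × (284 + 264) / 365 = 540.493°; sin(540.493°) = -0.0086.
δ = 23.45 × -0.0086 = -0.202° ≈ -0.20°.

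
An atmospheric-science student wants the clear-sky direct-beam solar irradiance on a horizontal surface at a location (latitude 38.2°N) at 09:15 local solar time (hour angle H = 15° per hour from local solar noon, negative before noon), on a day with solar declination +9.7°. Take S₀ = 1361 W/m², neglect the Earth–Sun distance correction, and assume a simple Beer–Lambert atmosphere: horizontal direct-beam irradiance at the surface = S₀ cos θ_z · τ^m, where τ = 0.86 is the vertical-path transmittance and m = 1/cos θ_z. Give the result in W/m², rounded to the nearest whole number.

750 W/m²

Hour angle H = 15° × (9.25 − 12) = -41.25°.
cos θ_z = sin(38.2°) sin(9.7°) + cos(38.2°) cos(9.7°) cos(-41.25°) = 0.1042 + 0.5824 = 0.6866.
Air mass m = 1/cos θ_z = 1/0.6866 = 1.456; τ^m = 0.86^1.456 = 0.8028.
Surface direct beam = 1361 × 0.6866 × 0.8028 = 750.19 W/m².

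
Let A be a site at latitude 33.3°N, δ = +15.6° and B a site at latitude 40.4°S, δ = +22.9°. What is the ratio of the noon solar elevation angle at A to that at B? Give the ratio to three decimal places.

2.708

A: 90° − |33.3 − (15.6)| = 72.30°.
B: 90° − |-40.4 − (22.9)| = 26.70°.
Ratio A/B = 72.3000 / 26.7000 = 2.7079.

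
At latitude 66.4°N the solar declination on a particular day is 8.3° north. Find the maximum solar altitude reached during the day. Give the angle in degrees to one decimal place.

At local solar noon the hour angle is zero, so the elevation is 90° − |φ − δ| = 90° − |66.4° − (8.3°)| = 90° − 58.1° = 31.9°.

31.9°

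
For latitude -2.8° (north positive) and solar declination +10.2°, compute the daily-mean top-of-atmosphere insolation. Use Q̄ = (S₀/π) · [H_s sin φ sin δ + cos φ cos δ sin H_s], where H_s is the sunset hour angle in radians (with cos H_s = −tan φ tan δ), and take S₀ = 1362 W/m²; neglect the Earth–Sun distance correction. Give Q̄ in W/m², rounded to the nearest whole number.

The sunset hour angle satisfies cos H_s = −tan φ tan δ = 0.0088, giving H_s = 89.50°. In radians, H_s = 1.5621.
H_s sin φ sin δ = 1.5621 × -0.0488 × 0.1771 = -0.0135.
cos φ cos δ sin H_s = 0.9988 × 0.9842 × 1.0000 = 0.9830.
Q̄ = (1362/π) × (-0.0135 + 0.9830) = 433.54 × 0.9695 = 420.32 W/m².

420 W/m²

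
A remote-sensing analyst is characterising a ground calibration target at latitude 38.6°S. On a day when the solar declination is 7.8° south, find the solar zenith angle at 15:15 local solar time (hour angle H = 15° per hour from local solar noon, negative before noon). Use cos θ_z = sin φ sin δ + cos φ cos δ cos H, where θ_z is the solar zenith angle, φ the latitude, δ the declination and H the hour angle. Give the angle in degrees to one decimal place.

Hour angle H = 15° × (15.25 − 12) = 48.75°.
cos θ_z = sin φ sin δ + cos φ cos δ cos H = (-0.6239)(-0.1357) + (0.7815)(0.9907)(0.6593) = 0.5951.
θ_z = arccos(0.5951) = 53.48°.

53.5°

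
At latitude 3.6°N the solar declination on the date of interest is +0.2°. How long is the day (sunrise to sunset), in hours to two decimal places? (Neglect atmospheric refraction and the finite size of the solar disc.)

12.00 hours

cos H_s = −tan(3.6°) · tan(0.2°) = -0.0002, so H_s = arccos(-0.0002) = 90.01°.
Day length = 2 H_s / 15° h⁻¹ = 180.02° / 15 = 12.001 h.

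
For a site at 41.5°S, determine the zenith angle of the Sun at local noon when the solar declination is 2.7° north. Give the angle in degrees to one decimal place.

At local solar noon the hour angle is zero, so the zenith angle is |φ − δ| = |-41.5° − (2.7°)| = 44.2°.

44.2°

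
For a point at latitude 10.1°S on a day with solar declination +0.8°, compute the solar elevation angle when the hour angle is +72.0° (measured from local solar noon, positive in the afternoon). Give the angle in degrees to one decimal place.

17.6°

cos θ_z = sin(-10.1°) sin(0.8°) + cos(-10.1°) cos(0.8°) cos(72.00°) = -0.0024 + 0.3042 = 0.3018.
θ_z = arccos(0.3018) = 72.43°, so the elevation is 90° − 72.43° = 17.57°.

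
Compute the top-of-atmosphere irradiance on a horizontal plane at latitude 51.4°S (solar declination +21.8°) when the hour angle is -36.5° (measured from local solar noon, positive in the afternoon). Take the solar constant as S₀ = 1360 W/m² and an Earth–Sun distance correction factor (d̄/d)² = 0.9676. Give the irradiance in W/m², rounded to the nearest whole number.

With φ = -51.4°, δ = 21.8°, H = -36.50°: sin φ sin δ = -0.2902, cos φ cos δ cos H = 0.4656, so cos θ_z = 0.1754.
Top-of-atmosphere irradiance = S₀ (d̄/d)² cos θ_z = 1360 × 0.9676 × 0.1754 = 230.82 W/m².

231 W/m²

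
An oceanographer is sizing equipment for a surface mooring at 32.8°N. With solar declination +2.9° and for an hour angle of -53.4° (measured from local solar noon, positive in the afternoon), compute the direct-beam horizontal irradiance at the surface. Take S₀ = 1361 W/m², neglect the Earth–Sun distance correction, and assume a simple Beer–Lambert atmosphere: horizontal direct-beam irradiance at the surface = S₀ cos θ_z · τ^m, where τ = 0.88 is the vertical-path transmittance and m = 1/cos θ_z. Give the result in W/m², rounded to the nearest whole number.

564 W/m²

cos θ_z = sin(32.8°) sin(2.9°) + cos(32.8°) cos(2.9°) cos(-53.40°) = 0.0274 + 0.5005 = 0.5279.
Air mass m = 1/cos θ_z = 1/0.5279 = 1.894; τ^m = 0.88^1.894 = 0.7850.
Surface direct beam = 1361 × 0.5279 × 0.7850 = 564.00 W/m².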